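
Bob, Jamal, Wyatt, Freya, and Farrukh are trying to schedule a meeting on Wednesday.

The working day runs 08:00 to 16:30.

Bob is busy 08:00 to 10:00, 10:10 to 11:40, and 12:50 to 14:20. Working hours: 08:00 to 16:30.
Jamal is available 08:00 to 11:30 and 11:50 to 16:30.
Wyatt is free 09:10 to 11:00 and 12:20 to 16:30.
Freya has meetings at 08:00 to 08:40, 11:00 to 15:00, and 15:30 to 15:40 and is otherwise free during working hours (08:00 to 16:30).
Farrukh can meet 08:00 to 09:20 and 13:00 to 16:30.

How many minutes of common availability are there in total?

80 minutes

Bob free within 08:00–16:30: 10:00–10:10, 11:40–12:50, 14:20–16:30.
Freya free within 08:00–16:30: 08:40–11:00, 15:00–15:30, 15:40–16:30.
Bob ∩ Jamal: 10:00–10:10, 11:50–12:50, 14:20–16:30.
Bob ∩ Jamal ∩ Wyatt: 10:00–10:10, 12:20–12:50, 14:20–16:30.
Bob ∩ Jamal ∩ Wyatt ∩ Freya: 10:00–10:10, 15:00–15:30, 15:40–16:30.
Bob ∩ Jamal ∩ Wyatt ∩ Freya ∩ Farrukh: 15:00–15:30, 15:40–16:30.
Total common minutes: 30 + 50 = 80.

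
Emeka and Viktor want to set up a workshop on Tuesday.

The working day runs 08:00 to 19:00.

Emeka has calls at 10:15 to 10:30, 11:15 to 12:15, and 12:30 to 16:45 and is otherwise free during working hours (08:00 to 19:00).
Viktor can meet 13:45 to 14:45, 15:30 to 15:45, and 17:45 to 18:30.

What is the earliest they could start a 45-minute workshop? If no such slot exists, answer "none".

17:45

Emeka free within 08:00–19:00: 08:00–10:15, 10:30–11:15, 12:15–12:30, 16:45–19:00.
Emeka ∩ Viktor: 17:45–18:30.
Windows ≥ 45 min: 17:45–18:30.
Earliest such window starts at 17:45.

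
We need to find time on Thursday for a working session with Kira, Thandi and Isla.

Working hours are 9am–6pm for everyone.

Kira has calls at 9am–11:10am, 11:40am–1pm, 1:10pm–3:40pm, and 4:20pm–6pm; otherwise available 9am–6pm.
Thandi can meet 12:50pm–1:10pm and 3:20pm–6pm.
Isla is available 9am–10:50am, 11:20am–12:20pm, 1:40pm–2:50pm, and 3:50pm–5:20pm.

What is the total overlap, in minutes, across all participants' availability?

Kira free within 09:00–18:00: 11:10–11:40, 13:00–13:10, 15:40–16:20.
Kira ∩ Thandi: 13:00–13:10, 15:40–16:20.
Kira ∩ Thandi ∩ Isla: 15:50–16:20.
Total common minutes: 30.

30 minutes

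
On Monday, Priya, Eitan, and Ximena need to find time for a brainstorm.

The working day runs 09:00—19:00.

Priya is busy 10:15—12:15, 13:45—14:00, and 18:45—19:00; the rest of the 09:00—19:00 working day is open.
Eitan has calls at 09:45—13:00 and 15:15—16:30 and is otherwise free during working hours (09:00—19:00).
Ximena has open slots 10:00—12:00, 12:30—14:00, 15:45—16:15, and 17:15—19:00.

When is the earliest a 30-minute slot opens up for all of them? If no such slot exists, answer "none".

13:00

Priya free within 09:00–19:00: 09:00–10:15, 12:15–13:45, 14:00–18:45.
Eitan free within 09:00–19:00: 09:00–09:45, 13:00–15:15, 16:30–19:00.
Priya ∩ Eitan: 09:00–09:45, 13:00–13:45, 14:00–15:15, 16:30–18:45.
Priya ∩ Eitan ∩ Ximena: 13:00–13:45, 17:15–18:45.
Windows ≥ 30 min: 13:00–13:45, 17:15–18:45.
Earliest such window starts at 13:00.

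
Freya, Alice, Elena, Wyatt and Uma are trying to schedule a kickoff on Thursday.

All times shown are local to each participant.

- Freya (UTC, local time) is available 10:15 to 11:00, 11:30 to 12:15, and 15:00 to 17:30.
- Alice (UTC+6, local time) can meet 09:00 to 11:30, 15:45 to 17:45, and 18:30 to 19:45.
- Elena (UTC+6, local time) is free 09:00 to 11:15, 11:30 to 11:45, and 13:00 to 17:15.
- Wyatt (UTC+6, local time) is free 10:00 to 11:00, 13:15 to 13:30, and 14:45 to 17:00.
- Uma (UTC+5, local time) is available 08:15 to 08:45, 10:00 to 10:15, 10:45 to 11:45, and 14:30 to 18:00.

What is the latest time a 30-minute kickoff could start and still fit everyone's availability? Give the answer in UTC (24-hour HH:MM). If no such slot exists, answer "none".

10:30

Freya → UTC: 10:15–11:00, 11:30–12:15, 15:00–17:30.
Alice → UTC: 03:00–05:30, 09:45–11:45, 12:30–13:45.
Elena → UTC: 03:00–05:15, 05:30–05:45, 07:00–11:15.
Wyatt → UTC: 04:00–05:00, 07:15–07:30, 08:45–11:00.
Uma → UTC: 03:15–03:45, 05:00–05:15, 05:45–06:45, 09:30–13:00.
Freya ∩ Alice: 10:15–11:00, 11:30–11:45.
Freya ∩ Alice ∩ Elena: 10:15–11:00.
Freya ∩ Alice ∩ Elena ∩ Wyatt: 10:15–11:00.
Freya ∩ Alice ∩ Elena ∩ Wyatt ∩ Uma: 10:15–11:00.
Windows ≥ 30 min: 10:15–11:00.
Latest start in the last window 10:15–11:00 is 11:00 − 30 min = 10:30.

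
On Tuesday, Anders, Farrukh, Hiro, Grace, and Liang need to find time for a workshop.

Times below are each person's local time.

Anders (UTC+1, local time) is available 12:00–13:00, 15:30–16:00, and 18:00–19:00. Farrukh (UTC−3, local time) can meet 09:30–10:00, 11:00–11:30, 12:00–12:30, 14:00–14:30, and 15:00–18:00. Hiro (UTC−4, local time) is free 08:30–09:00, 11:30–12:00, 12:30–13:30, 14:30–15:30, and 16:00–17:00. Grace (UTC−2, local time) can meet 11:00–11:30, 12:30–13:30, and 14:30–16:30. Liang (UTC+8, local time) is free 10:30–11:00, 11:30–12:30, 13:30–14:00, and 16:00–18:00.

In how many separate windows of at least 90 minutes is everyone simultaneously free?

0

Anders → UTC: 11:00–12:00, 14:30–15:00, 17:00–18:00.
Farrukh → UTC: 12:30–13:00, 14:00–14:30, 15:00–15:30, 17:00–17:30, 18:00–21:00.
Hiro → UTC: 12:30–13:00, 15:30–16:00, 16:30–17:30, 18:30–19:30, 20:00–21:00.
Grace → UTC: 13:00–13:30, 14:30–15:30, 16:30–18:30.
Liang → UTC: 02:30–03:00, 03:30–04:30, 05:30–06:00, 08:00–10:00.
Anders ∩ Farrukh: 17:00–17:30.
Anders ∩ Farrukh ∩ Hiro: 17:00–17:30.
Anders ∩ Farrukh ∩ Hiro ∩ Grace: 17:00–17:30.
Anders ∩ Farrukh ∩ Hiro ∩ Grace ∩ Liang: (none).
Windows ≥ 90 min: (none).
That's 0 windows.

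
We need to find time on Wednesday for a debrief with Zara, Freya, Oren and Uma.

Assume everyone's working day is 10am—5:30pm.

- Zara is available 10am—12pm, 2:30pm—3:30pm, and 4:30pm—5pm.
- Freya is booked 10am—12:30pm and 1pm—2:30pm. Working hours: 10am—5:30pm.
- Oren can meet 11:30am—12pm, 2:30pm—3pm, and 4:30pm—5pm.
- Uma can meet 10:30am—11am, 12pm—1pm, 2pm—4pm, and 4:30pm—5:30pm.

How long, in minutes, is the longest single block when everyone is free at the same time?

Freya free within 10:00–17:30: 12:30–13:00, 14:30–17:30.
Zara ∩ Freya: 14:30–15:30, 16:30–17:00.
Zara ∩ Freya ∩ Oren: 14:30–15:00, 16:30–17:00.
Zara ∩ Freya ∩ Oren ∩ Uma: 14:30–15:00, 16:30–17:00.
Common window lengths: 30, 30 min; longest is 30.

30 minutes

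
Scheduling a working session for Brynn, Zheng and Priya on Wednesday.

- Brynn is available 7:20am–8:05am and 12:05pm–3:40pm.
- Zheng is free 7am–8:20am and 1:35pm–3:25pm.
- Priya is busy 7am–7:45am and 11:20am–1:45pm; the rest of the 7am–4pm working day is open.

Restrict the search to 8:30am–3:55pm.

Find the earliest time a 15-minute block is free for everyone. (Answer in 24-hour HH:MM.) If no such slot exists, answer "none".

Priya free within 07:00–16:00: 07:45–11:20, 13:45–16:00.
Brynn ∩ Zheng: 07:20–08:05, 13:35–15:25.
Brynn ∩ Zheng ∩ Priya: 07:45–08:05, 13:45–15:25.
Restricted to 08:30–15:55: 13:45–15:25.
Windows ≥ 15 min: 13:45–15:25.
Earliest such window starts at 13:45.

13:45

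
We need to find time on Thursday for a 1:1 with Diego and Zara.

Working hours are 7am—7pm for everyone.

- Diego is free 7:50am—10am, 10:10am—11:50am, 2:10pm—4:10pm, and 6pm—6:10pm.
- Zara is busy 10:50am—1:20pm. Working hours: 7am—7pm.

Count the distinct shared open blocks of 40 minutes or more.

Zara free within 07:00–19:00: 07:00–10:50, 13:20–19:00.
Diego ∩ Zara: 07:50–10:00, 10:10–10:50, 14:10–16:10, 18:00–18:10.
Windows ≥ 40 min: 07:50–10:00, 10:10–10:50, 14:10–16:10.
That's 3 windows.

3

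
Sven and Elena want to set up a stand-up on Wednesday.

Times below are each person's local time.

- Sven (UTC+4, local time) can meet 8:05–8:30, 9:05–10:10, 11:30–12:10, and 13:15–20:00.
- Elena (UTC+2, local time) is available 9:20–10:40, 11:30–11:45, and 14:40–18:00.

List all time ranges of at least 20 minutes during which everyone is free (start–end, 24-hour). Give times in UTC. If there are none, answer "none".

Sven → UTC: 04:05–04:30, 05:05–06:10, 07:30–08:10, 09:15–16:00.
Elena → UTC: 07:20–08:40, 09:30–09:45, 12:40–16:00.
Sven ∩ Elena: 07:30–08:10, 09:30–09:45, 12:40–16:00.
Windows ≥ 20 min: 07:30–08:10, 12:40–16:00.

07:30–08:10, 12:40–16:00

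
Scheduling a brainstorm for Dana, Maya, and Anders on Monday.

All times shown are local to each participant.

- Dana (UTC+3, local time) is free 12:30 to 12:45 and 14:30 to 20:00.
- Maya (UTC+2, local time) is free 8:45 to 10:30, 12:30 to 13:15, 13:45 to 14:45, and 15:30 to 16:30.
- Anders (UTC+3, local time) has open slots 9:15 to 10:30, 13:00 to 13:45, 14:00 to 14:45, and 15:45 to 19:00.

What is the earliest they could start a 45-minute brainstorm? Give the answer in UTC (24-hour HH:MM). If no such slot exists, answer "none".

Dana → UTC: 09:30–09:45, 11:30–17:00.
Maya → UTC: 06:45–08:30, 10:30–11:15, 11:45–12:45, 13:30–14:30.
Anders → UTC: 06:15–07:30, 10:00–10:45, 11:00–11:45, 12:45–16:00.
Dana ∩ Maya: 11:45–12:45, 13:30–14:30.
Dana ∩ Maya ∩ Anders: 13:30–14:30.
Windows ≥ 45 min: 13:30–14:30.
Earliest such window starts at 13:30.

13:30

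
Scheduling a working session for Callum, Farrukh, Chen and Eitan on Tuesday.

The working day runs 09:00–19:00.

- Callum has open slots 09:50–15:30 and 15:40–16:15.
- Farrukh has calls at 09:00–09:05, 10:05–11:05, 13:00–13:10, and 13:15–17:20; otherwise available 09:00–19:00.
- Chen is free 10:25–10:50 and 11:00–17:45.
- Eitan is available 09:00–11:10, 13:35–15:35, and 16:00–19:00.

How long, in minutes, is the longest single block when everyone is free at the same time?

Farrukh free within 09:00–19:00: 09:05–10:05, 11:05–13:00, 13:10–13:15, 17:20–19:00.
Callum ∩ Farrukh: 09:50–10:05, 11:05–13:00, 13:10–13:15.
Callum ∩ Farrukh ∩ Chen: 11:05–13:00, 13:10–13:15.
Callum ∩ Farrukh ∩ Chen ∩ Eitan: 11:05–11:10.
Single common window of 5 minutes.

5 minutes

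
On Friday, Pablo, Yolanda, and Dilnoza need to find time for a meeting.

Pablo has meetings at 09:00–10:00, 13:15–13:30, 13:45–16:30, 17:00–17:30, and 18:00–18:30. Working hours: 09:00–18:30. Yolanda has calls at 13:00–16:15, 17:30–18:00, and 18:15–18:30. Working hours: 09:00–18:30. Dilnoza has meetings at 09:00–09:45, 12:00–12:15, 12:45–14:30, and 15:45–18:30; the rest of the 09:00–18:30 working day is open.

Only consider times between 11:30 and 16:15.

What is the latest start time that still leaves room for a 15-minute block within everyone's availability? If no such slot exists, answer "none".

12:30

Pablo free within 09:00–18:30: 10:00–13:15, 13:30–13:45, 16:30–17:00, 17:30–18:00.
Yolanda free within 09:00–18:30: 09:00–13:00, 16:15–17:30, 18:00–18:15.
Dilnoza free within 09:00–18:30: 09:45–12:00, 12:15–12:45, 14:30–15:45.
Pablo ∩ Yolanda: 10:00–13:00, 16:30–17:00.
Pablo ∩ Yolanda ∩ Dilnoza: 10:00–12:00, 12:15–12:45.
Restricted to 11:30–16:15: 11:30–12:00, 12:15–12:45.
Windows ≥ 15 min: 11:30–12:00, 12:15–12:45.
Latest start in the last window 12:15–12:45 is 12:45 − 15 min = 12:30.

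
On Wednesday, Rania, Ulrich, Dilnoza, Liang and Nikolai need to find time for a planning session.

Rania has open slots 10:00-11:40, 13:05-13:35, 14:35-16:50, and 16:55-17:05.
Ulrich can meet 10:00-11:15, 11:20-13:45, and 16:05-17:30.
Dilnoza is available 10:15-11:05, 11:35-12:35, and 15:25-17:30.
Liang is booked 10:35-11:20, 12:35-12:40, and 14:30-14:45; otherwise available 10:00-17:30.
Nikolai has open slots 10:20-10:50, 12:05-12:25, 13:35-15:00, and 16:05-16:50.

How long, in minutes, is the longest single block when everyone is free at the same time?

45 minutes

Liang free within 10:00–17:30: 10:00–10:35, 11:20–12:35, 12:40–14:30, 14:45–17:30.
Rania ∩ Ulrich: 10:00–11:15, 11:20–11:40, 13:05–13:35, 16:05–16:50, 16:55–17:05.
Rania ∩ Ulrich ∩ Dilnoza: 10:15–11:05, 11:35–11:40, 16:05–16:50, 16:55–17:05.
Rania ∩ Ulrich ∩ Dilnoza ∩ Liang: 10:15–10:35, 11:35–11:40, 16:05–16:50, 16:55–17:05.
Rania ∩ Ulrich ∩ Dilnoza ∩ Liang ∩ Nikolai: 10:20–10:35, 16:05–16:50.
Common window lengths: 15, 45 min; longest is 45.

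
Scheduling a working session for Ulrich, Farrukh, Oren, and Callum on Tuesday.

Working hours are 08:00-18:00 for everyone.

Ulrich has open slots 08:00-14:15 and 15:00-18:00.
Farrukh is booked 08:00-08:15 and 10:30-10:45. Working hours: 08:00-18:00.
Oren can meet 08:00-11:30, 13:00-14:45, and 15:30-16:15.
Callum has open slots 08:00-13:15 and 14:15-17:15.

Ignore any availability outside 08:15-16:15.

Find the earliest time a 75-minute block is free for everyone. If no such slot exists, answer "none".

08:15

Farrukh free within 08:00–18:00: 08:15–10:30, 10:45–18:00.
Ulrich ∩ Farrukh: 08:15–10:30, 10:45–14:15, 15:00–18:00.
Ulrich ∩ Farrukh ∩ Oren: 08:15–10:30, 10:45–11:30, 13:00–14:15, 15:30–16:15.
Ulrich ∩ Farrukh ∩ Oren ∩ Callum: 08:15–10:30, 10:45–11:30, 13:00–13:15, 15:30–16:15.
Restricted to 08:15–16:15: 08:15–10:30, 10:45–11:30, 13:00–13:15, 15:30–16:15.
Windows ≥ 75 min: 08:15–10:30.
Earliest such window starts at 08:15.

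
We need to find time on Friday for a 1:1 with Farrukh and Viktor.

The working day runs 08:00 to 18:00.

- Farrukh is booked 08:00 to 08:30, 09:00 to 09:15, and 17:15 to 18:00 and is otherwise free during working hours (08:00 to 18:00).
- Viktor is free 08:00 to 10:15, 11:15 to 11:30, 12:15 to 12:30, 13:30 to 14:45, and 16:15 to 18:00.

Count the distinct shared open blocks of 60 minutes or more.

3

Farrukh free within 08:00–18:00: 08:30–09:00, 09:15–17:15.
Farrukh ∩ Viktor: 08:30–09:00, 09:15–10:15, 11:15–11:30, 12:15–12:30, 13:30–14:45, 16:15–17:15.
Windows ≥ 60 min: 09:15–10:15, 13:30–14:45, 16:15–17:15.
That's 3 windows.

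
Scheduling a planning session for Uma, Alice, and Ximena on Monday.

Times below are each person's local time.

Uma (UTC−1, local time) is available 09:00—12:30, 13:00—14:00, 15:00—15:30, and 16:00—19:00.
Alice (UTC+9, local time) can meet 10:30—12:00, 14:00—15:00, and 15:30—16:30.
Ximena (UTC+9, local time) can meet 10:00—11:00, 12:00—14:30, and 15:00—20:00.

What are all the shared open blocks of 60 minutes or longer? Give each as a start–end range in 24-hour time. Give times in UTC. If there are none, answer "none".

Uma → UTC: 10:00–13:30, 14:00–15:00, 16:00–16:30, 17:00–20:00.
Alice → UTC: 01:30–03:00, 05:00–06:00, 06:30–07:30.
Ximena → UTC: 01:00–02:00, 03:00–05:30, 06:00–11:00.
Uma ∩ Alice: (none).
Uma ∩ Alice ∩ Ximena: (none).
Windows ≥ 60 min: (none).

none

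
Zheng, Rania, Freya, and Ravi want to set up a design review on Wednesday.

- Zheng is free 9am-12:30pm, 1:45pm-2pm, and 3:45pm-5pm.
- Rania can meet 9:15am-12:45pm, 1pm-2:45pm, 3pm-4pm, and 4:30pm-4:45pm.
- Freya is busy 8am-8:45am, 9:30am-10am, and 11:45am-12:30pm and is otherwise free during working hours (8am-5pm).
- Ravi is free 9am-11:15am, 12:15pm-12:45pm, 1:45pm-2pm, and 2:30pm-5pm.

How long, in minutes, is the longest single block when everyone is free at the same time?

Freya free within 08:00–17:00: 08:45–09:30, 10:00–11:45, 12:30–17:00.
Zheng ∩ Rania: 09:15–12:30, 13:45–14:00, 15:45–16:00, 16:30–16:45.
Zheng ∩ Rania ∩ Freya: 09:15–09:30, 10:00–11:45, 13:45–14:00, 15:45–16:00, 16:30–16:45.
Zheng ∩ Rania ∩ Freya ∩ Ravi: 09:15–09:30, 10:00–11:15, 13:45–14:00, 15:45–16:00, 16:30–16:45.
Common window lengths: 15, 75, 15, 15, 15 min; longest is 75.

75 minutes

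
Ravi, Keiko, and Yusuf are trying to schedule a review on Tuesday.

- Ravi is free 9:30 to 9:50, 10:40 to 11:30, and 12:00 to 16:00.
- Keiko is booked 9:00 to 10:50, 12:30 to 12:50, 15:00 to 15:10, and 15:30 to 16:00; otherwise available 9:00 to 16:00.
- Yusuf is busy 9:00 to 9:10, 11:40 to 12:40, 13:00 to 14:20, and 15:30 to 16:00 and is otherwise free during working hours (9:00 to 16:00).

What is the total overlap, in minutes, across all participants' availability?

Keiko free within 09:00–16:00: 10:50–12:30, 12:50–15:00, 15:10–15:30.
Yusuf free within 09:00–16:00: 09:10–11:40, 12:40–13:00, 14:20–15:30.
Ravi ∩ Keiko: 10:50–11:30, 12:00–12:30, 12:50–15:00, 15:10–15:30.
Ravi ∩ Keiko ∩ Yusuf: 10:50–11:30, 12:50–13:00, 14:20–15:00, 15:10–15:30.
Total common minutes: 40 + 10 + 40 + 20 = 110.

110 minutes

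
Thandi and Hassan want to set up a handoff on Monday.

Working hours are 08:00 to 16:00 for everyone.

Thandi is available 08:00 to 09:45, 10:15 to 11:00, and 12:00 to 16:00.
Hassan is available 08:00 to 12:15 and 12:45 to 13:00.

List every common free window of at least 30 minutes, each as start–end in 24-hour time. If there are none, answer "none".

Thandi ∩ Hassan: 08:00–09:45, 10:15–11:00, 12:00–12:15, 12:45–13:00.
Windows ≥ 30 min: 08:00–09:45, 10:15–11:00.

08:00–09:45, 10:15–11:00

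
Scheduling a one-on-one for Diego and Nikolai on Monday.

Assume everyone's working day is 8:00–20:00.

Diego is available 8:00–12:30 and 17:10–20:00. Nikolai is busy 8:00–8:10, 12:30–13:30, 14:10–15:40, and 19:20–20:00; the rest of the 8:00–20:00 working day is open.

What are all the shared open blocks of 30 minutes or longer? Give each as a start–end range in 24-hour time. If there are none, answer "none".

Nikolai free within 08:00–20:00: 08:10–12:30, 13:30–14:10, 15:40–19:20.
Diego ∩ Nikolai: 08:10–12:30, 17:10–19:20.
Windows ≥ 30 min: 08:10–12:30, 17:10–19:20.

08:10–12:30, 17:10–19:20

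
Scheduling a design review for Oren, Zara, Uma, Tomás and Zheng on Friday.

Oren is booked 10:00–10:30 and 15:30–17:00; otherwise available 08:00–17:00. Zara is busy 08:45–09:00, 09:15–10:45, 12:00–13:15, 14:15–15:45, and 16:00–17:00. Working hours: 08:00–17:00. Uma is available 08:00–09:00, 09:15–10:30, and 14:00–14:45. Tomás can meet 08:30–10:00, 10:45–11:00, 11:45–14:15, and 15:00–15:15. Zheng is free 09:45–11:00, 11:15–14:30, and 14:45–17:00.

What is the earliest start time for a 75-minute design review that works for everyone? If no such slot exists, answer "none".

Oren free within 08:00–17:00: 08:00–10:00, 10:30–15:30.
Zara free within 08:00–17:00: 08:00–08:45, 09:00–09:15, 10:45–12:00, 13:15–14:15, 15:45–16:00.
Oren ∩ Zara: 08:00–08:45, 09:00–09:15, 10:45–12:00, 13:15–14:15.
Oren ∩ Zara ∩ Uma: 08:00–08:45, 14:00–14:15.
Oren ∩ Zara ∩ Uma ∩ Tomás: 08:30–08:45, 14:00–14:15.
Oren ∩ Zara ∩ Uma ∩ Tomás ∩ Zheng: 14:00–14:15.
Windows ≥ 75 min: (none).

none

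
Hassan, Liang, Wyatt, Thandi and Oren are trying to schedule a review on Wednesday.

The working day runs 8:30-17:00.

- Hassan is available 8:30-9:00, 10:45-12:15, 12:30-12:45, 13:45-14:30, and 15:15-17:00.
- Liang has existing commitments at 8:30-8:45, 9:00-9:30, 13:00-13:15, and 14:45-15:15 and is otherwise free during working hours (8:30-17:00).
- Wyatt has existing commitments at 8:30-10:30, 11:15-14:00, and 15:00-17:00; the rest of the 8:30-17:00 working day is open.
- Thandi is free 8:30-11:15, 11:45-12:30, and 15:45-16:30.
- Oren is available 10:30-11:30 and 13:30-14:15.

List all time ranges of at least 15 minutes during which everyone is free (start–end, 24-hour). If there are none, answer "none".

10:45–11:15

Liang free within 08:30–17:00: 08:45–09:00, 09:30–13:00, 13:15–14:45, 15:15–17:00.
Wyatt free within 08:30–17:00: 10:30–11:15, 14:00–15:00.
Hassan ∩ Liang: 08:45–09:00, 10:45–12:15, 12:30–12:45, 13:45–14:30, 15:15–17:00.
Hassan ∩ Liang ∩ Wyatt: 10:45–11:15, 14:00–14:30.
Hassan ∩ Liang ∩ Wyatt ∩ Thandi: 10:45–11:15.
Hassan ∩ Liang ∩ Wyatt ∩ Thandi ∩ Oren: 10:45–11:15.
Windows ≥ 15 min: 10:45–11:15.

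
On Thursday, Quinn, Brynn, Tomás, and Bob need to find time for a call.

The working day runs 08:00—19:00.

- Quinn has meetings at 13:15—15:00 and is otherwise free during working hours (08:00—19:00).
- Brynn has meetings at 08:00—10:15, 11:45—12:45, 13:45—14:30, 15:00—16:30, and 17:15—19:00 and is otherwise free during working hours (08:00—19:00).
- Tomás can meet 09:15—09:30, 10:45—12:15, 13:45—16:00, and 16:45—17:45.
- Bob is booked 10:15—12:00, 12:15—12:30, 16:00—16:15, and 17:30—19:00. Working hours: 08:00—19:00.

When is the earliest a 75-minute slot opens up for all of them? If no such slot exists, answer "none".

Quinn free within 08:00–19:00: 08:00–13:15, 15:00–19:00.
Brynn free within 08:00–19:00: 10:15–11:45, 12:45–13:45, 14:30–15:00, 16:30–17:15.
Bob free within 08:00–19:00: 08:00–10:15, 12:00–12:15, 12:30–16:00, 16:15–17:30.
Quinn ∩ Brynn: 10:15–11:45, 12:45–13:15, 16:30–17:15.
Quinn ∩ Brynn ∩ Tomás: 10:45–11:45, 16:45–17:15.
Quinn ∩ Brynn ∩ Tomás ∩ Bob: 16:45–17:15.
Windows ≥ 75 min: (none).

none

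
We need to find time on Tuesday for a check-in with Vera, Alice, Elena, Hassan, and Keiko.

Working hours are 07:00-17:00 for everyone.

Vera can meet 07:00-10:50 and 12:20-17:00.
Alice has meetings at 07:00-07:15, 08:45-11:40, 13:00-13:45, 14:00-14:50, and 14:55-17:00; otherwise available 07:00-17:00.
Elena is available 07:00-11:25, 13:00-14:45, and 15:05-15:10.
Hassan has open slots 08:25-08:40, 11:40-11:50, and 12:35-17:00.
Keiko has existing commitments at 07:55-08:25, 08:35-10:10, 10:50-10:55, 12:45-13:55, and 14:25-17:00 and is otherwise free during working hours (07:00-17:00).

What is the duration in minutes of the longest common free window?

Alice free within 07:00–17:00: 07:15–08:45, 11:40–13:00, 13:45–14:00, 14:50–14:55.
Keiko free within 07:00–17:00: 07:00–07:55, 08:25–08:35, 10:10–10:50, 10:55–12:45, 13:55–14:25.
Vera ∩ Alice: 07:15–08:45, 12:20–13:00, 13:45–14:00, 14:50–14:55.
Vera ∩ Alice ∩ Elena: 07:15–08:45, 13:45–14:00.
Vera ∩ Alice ∩ Elena ∩ Hassan: 08:25–08:40, 13:45–14:00.
Vera ∩ Alice ∩ Elena ∩ Hassan ∩ Keiko: 08:25–08:35, 13:55–14:00.
Common window lengths: 10, 5 min; longest is 10.

10 minutes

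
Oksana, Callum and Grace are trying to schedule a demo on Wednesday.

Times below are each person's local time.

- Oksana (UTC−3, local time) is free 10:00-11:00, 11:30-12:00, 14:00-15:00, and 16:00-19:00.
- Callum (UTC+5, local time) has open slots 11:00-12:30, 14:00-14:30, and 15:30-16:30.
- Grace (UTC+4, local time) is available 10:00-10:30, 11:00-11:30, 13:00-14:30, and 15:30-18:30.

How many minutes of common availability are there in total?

Oksana → UTC: 13:00–14:00, 14:30–15:00, 17:00–18:00, 19:00–22:00.
Callum → UTC: 06:00–07:30, 09:00–09:30, 10:30–11:30.
Grace → UTC: 06:00–06:30, 07:00–07:30, 09:00–10:30, 11:30–14:30.
Oksana ∩ Callum: (none).
Oksana ∩ Callum ∩ Grace: (none).
Total common minutes: 0.

0 minutes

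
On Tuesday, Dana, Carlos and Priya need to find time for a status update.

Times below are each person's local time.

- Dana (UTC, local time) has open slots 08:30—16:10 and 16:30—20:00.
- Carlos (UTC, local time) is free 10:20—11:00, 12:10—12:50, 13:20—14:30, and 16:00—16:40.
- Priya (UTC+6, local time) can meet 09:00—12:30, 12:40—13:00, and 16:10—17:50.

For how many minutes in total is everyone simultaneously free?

Dana → UTC: 08:30–16:10, 16:30–20:00.
Carlos → UTC: 10:20–11:00, 12:10–12:50, 13:20–14:30, 16:00–16:40.
Priya → UTC: 03:00–06:30, 06:40–07:00, 10:10–11:50.
Dana ∩ Carlos: 10:20–11:00, 12:10–12:50, 13:20–14:30, 16:00–16:10, 16:30–16:40.
Dana ∩ Carlos ∩ Priya: 10:20–11:00.
Total common minutes: 40.

40 minutes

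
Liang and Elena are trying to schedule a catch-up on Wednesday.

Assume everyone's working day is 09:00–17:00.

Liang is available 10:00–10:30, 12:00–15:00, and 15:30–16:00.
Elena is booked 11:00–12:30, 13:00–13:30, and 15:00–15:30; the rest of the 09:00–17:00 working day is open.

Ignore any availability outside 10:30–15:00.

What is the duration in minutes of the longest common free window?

90 minutes

Elena free within 09:00–17:00: 09:00–11:00, 12:30–13:00, 13:30–15:00, 15:30–17:00.
Liang ∩ Elena: 10:00–10:30, 12:30–13:00, 13:30–15:00, 15:30–16:00.
Restricted to 10:30–15:00: 12:30–13:00, 13:30–15:00.
Common window lengths: 30, 90 min; longest is 90.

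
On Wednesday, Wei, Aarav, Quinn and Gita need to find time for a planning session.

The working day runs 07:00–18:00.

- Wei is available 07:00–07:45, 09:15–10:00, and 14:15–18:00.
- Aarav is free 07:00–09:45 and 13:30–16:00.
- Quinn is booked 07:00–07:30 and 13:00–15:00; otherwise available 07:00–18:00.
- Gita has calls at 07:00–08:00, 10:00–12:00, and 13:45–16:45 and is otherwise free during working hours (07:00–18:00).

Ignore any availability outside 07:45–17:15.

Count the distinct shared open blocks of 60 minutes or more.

Quinn free within 07:00–18:00: 07:30–13:00, 15:00–18:00.
Gita free within 07:00–18:00: 08:00–10:00, 12:00–13:45, 16:45–18:00.
Wei ∩ Aarav: 07:00–07:45, 09:15–09:45, 14:15–16:00.
Wei ∩ Aarav ∩ Quinn: 07:30–07:45, 09:15–09:45, 15:00–16:00.
Wei ∩ Aarav ∩ Quinn ∩ Gita: 09:15–09:45.
Restricted to 07:45–17:15: 09:15–09:45.
Windows ≥ 60 min: (none).
That's 0 windows.

0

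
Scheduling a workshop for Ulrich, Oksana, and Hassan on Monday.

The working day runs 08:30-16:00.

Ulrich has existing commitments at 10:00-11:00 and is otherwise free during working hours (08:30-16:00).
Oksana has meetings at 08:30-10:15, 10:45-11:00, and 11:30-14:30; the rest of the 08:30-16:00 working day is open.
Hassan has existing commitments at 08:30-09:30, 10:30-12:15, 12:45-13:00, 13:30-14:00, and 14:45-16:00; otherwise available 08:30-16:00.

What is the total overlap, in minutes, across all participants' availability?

Ulrich free within 08:30–16:00: 08:30–10:00, 11:00–16:00.
Oksana free within 08:30–16:00: 10:15–10:45, 11:00–11:30, 14:30–16:00.
Hassan free within 08:30–16:00: 09:30–10:30, 12:15–12:45, 13:00–13:30, 14:00–14:45.
Ulrich ∩ Oksana: 11:00–11:30, 14:30–16:00.
Ulrich ∩ Oksana ∩ Hassan: 14:30–14:45.
Total common minutes: 15.

15 minutes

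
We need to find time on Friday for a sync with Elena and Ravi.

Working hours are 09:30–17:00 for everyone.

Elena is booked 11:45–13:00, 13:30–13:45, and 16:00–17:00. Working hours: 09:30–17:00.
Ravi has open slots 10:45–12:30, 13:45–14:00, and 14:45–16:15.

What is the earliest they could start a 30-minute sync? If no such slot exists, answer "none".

10:45

Elena free within 09:30–17:00: 09:30–11:45, 13:00–13:30, 13:45–16:00.
Elena ∩ Ravi: 10:45–11:45, 13:45–14:00, 14:45–16:00.
Windows ≥ 30 min: 10:45–11:45, 14:45–16:00.
Earliest such window starts at 10:45.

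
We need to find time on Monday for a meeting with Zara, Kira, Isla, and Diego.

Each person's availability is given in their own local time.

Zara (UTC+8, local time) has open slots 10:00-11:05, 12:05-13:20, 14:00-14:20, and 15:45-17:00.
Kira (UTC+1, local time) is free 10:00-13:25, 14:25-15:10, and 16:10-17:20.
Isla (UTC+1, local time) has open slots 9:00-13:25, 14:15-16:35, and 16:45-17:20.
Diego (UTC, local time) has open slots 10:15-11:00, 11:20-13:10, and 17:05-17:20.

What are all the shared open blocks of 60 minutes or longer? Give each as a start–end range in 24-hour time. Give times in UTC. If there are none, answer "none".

Zara → UTC: 02:00–03:05, 04:05–05:20, 06:00–06:20, 07:45–09:00.
Kira → UTC: 09:00–12:25, 13:25–14:10, 15:10–16:20.
Isla → UTC: 08:00–12:25, 13:15–15:35, 15:45–16:20.
Diego → UTC: 10:15–11:00, 11:20–13:10, 17:05–17:20.
Zara ∩ Kira: (none).
Zara ∩ Kira ∩ Isla: (none).
Zara ∩ Kira ∩ Isla ∩ Diego: (none).
Windows ≥ 60 min: (none).

none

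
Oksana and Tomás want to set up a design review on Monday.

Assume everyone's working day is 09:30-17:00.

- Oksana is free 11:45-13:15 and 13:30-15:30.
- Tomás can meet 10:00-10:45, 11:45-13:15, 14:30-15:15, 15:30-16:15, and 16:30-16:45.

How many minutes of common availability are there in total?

Oksana ∩ Tomás: 11:45–13:15, 14:30–15:15.
Total common minutes: 90 + 45 = 135.

135 minutes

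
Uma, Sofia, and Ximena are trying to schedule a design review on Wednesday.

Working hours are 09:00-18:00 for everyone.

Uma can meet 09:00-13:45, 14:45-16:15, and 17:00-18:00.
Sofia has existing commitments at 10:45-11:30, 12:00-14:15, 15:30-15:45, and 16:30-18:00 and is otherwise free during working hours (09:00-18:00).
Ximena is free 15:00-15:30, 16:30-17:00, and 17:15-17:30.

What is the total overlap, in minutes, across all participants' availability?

30 minutes

Sofia free within 09:00–18:00: 09:00–10:45, 11:30–12:00, 14:15–15:30, 15:45–16:30.
Uma ∩ Sofia: 09:00–10:45, 11:30–12:00, 14:45–15:30, 15:45–16:15.
Uma ∩ Sofia ∩ Ximena: 15:00–15:30.
Total common minutes: 30.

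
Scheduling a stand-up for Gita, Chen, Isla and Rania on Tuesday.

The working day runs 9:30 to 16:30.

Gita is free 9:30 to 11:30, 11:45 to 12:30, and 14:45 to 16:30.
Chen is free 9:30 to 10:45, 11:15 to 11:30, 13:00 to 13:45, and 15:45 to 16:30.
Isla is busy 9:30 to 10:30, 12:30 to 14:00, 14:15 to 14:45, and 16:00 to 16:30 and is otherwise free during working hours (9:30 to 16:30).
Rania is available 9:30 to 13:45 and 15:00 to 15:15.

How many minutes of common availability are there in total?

Isla free within 09:30–16:30: 10:30–12:30, 14:00–14:15, 14:45–16:00.
Gita ∩ Chen: 09:30–10:45, 11:15–11:30, 15:45–16:30.
Gita ∩ Chen ∩ Isla: 10:30–10:45, 11:15–11:30, 15:45–16:00.
Gita ∩ Chen ∩ Isla ∩ Rania: 10:30–10:45, 11:15–11:30.
Total common minutes: 15 + 15 = 30.

30 minutes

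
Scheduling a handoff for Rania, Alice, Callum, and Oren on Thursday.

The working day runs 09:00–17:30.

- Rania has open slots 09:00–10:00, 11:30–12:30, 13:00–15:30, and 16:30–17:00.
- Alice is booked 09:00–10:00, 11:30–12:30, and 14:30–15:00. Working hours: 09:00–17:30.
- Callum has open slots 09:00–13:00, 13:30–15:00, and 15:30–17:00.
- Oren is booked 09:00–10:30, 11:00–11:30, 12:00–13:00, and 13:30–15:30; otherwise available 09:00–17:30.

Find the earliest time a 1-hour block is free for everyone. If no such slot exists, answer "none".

Alice free within 09:00–17:30: 10:00–11:30, 12:30–14:30, 15:00–17:30.
Oren free within 09:00–17:30: 10:30–11:00, 11:30–12:00, 13:00–13:30, 15:30–17:30.
Rania ∩ Alice: 13:00–14:30, 15:00–15:30, 16:30–17:00.
Rania ∩ Alice ∩ Callum: 13:30–14:30, 16:30–17:00.
Rania ∩ Alice ∩ Callum ∩ Oren: 16:30–17:00.
Windows ≥ 60 min: (none).

none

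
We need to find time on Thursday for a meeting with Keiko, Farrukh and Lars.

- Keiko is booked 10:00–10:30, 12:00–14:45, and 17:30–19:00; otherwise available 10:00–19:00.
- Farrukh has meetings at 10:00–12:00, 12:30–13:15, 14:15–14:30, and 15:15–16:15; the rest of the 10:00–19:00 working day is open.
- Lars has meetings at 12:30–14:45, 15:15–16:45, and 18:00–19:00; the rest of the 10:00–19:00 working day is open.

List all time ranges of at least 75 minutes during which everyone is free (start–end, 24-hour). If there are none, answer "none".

Keiko free within 10:00–19:00: 10:30–12:00, 14:45–17:30.
Farrukh free within 10:00–19:00: 12:00–12:30, 13:15–14:15, 14:30–15:15, 16:15–19:00.
Lars free within 10:00–19:00: 10:00–12:30, 14:45–15:15, 16:45–18:00.
Keiko ∩ Farrukh: 14:45–15:15, 16:15–17:30.
Keiko ∩ Farrukh ∩ Lars: 14:45–15:15, 16:45–17:30.
Windows ≥ 75 min: (none).

none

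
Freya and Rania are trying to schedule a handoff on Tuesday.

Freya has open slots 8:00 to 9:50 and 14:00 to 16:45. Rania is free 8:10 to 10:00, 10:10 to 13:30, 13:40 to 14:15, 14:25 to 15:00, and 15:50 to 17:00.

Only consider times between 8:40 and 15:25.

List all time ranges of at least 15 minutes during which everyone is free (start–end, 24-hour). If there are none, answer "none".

Freya ∩ Rania: 08:10–09:50, 14:00–14:15, 14:25–15:00, 15:50–16:45.
Restricted to 08:40–15:25: 08:40–09:50, 14:00–14:15, 14:25–15:00.
Windows ≥ 15 min: 08:40–09:50, 14:00–14:15, 14:25–15:00.

08:40–09:50, 14:00–14:15, 14:25–15:00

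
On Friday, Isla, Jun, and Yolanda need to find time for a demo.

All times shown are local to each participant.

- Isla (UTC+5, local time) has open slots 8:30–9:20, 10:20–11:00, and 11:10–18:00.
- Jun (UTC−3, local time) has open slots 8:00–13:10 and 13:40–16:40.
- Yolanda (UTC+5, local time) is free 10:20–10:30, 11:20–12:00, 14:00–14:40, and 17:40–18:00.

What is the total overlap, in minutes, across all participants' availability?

20 minutes

Isla → UTC: 03:30–04:20, 05:20–06:00, 06:10–13:00.
Jun → UTC: 11:00–16:10, 16:40–19:40.
Yolanda → UTC: 05:20–05:30, 06:20–07:00, 09:00–09:40, 12:40–13:00.
Isla ∩ Jun: 11:00–13:00.
Isla ∩ Jun ∩ Yolanda: 12:40–13:00.
Total common minutes: 20.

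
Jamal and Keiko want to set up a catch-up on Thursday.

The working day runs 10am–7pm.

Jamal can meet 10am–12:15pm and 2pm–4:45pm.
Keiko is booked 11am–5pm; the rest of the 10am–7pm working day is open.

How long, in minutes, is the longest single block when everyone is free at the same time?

Keiko free within 10:00–19:00: 10:00–11:00, 17:00–19:00.
Jamal ∩ Keiko: 10:00–11:00.
Single common window of 60 minutes.

60 minutes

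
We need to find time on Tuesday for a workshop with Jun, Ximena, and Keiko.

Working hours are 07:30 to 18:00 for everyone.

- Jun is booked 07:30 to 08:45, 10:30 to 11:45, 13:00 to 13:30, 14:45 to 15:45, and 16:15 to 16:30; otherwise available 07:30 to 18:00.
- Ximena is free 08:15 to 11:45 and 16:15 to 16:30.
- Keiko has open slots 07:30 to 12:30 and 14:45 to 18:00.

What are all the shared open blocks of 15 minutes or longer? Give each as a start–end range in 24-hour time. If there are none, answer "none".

08:45–10:30

Jun free within 07:30–18:00: 08:45–10:30, 11:45–13:00, 13:30–14:45, 15:45–16:15, 16:30–18:00.
Jun ∩ Ximena: 08:45–10:30.
Jun ∩ Ximena ∩ Keiko: 08:45–10:30.
Windows ≥ 15 min: 08:45–10:30.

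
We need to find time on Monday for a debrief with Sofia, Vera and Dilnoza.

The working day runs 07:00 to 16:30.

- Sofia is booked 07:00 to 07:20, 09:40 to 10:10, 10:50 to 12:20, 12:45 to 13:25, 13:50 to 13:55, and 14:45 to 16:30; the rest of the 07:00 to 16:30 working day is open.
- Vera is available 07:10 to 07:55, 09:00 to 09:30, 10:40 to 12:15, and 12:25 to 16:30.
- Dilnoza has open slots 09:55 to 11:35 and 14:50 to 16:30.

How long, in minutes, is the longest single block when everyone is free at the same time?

Sofia free within 07:00–16:30: 07:20–09:40, 10:10–10:50, 12:20–12:45, 13:25–13:50, 13:55–14:45.
Sofia ∩ Vera: 07:20–07:55, 09:00–09:30, 10:40–10:50, 12:25–12:45, 13:25–13:50, 13:55–14:45.
Sofia ∩ Vera ∩ Dilnoza: 10:40–10:50.
Single common window of 10 minutes.

10 minutes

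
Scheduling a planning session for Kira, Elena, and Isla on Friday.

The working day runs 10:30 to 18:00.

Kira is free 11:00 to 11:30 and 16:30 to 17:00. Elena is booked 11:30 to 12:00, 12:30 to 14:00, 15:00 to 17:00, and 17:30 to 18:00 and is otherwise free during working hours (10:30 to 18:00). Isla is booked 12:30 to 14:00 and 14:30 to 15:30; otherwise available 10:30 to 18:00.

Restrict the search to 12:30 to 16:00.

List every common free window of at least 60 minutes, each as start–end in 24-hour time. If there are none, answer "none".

none

Elena free within 10:30–18:00: 10:30–11:30, 12:00–12:30, 14:00–15:00, 17:00–17:30.
Isla free within 10:30–18:00: 10:30–12:30, 14:00–14:30, 15:30–18:00.
Kira ∩ Elena: 11:00–11:30.
Kira ∩ Elena ∩ Isla: 11:00–11:30.
Restricted to 12:30–16:00: (none).
Windows ≥ 60 min: (none).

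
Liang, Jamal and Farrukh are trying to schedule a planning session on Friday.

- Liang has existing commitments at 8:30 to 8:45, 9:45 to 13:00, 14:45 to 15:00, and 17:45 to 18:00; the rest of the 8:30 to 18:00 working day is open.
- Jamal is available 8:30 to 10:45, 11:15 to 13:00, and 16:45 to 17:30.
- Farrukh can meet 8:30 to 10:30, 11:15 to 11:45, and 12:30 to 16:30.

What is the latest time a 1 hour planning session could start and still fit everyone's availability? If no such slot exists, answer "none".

Liang free within 08:30–18:00: 08:45–09:45, 13:00–14:45, 15:00–17:45.
Liang ∩ Jamal: 08:45–09:45, 16:45–17:30.
Liang ∩ Jamal ∩ Farrukh: 08:45–09:45.
Windows ≥ 60 min: 08:45–09:45.
Latest start in the last window 08:45–09:45 is 09:45 − 60 min = 08:45.

08:45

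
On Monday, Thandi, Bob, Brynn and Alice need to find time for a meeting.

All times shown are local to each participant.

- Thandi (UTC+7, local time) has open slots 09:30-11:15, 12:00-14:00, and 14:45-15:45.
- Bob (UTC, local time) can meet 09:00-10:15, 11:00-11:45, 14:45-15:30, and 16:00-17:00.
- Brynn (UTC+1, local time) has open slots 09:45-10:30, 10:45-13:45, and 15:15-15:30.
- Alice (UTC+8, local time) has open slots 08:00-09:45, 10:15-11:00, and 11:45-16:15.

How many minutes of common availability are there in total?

0 minutes

Thandi → UTC: 02:30–04:15, 05:00–07:00, 07:45–08:45.
Bob → UTC: 09:00–10:15, 11:00–11:45, 14:45–15:30, 16:00–17:00.
Brynn → UTC: 08:45–09:30, 09:45–12:45, 14:15–14:30.
Alice → UTC: 00:00–01:45, 02:15–03:00, 03:45–08:15.
Thandi ∩ Bob: (none).
Thandi ∩ Bob ∩ Brynn: (none).
Thandi ∩ Bob ∩ Brynn ∩ Alice: (none).
Total common minutes: 0.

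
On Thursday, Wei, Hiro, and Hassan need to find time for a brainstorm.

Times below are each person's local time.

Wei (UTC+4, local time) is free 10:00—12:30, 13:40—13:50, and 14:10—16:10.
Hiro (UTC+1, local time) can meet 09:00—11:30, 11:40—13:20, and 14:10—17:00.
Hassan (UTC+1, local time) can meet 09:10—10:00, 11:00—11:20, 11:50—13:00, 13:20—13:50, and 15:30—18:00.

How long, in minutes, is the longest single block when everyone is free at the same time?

70 minutes

Wei → UTC: 06:00–08:30, 09:40–09:50, 10:10–12:10.
Hiro → UTC: 08:00–10:30, 10:40–12:20, 13:10–16:00.
Hassan → UTC: 08:10–09:00, 10:00–10:20, 10:50–12:00, 12:20–12:50, 14:30–17:00.
Wei ∩ Hiro: 08:00–08:30, 09:40–09:50, 10:10–10:30, 10:40–12:10.
Wei ∩ Hiro ∩ Hassan: 08:10–08:30, 10:10–10:20, 10:50–12:00.
Common window lengths: 20, 10, 70 min; longest is 70.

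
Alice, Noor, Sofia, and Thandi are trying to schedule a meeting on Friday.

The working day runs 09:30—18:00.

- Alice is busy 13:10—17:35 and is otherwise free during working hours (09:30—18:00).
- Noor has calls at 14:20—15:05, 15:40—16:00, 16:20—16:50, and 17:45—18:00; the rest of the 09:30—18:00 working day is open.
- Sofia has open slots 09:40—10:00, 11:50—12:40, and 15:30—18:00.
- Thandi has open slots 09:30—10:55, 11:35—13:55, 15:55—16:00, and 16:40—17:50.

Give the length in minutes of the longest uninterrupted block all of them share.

50 minutes

Alice free within 09:30–18:00: 09:30–13:10, 17:35–18:00.
Noor free within 09:30–18:00: 09:30–14:20, 15:05–15:40, 16:00–16:20, 16:50–17:45.
Alice ∩ Noor: 09:30–13:10, 17:35–17:45.
Alice ∩ Noor ∩ Sofia: 09:40–10:00, 11:50–12:40, 17:35–17:45.
Alice ∩ Noor ∩ Sofia ∩ Thandi: 09:40–10:00, 11:50–12:40, 17:35–17:45.
Common window lengths: 20, 50, 10 min; longest is 50.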